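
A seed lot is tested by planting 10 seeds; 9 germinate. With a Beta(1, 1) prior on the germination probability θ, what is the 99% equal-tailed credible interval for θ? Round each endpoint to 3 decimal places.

Posterior: Beta(1+9, 1+1) = Beta(10, 2).
Equal-tailed 99% interval: the 0.005 and 0.995 quantiles of Beta(10, 2).
Posterior mean ≈ 0.833, SD ≈ 0.103; a Normal approximation gives roughly [0.567, 1.100].
Exact: F⁻¹(0.005) = 0.491; F⁻¹(0.995) = 0.990.

[0.491, 0.990]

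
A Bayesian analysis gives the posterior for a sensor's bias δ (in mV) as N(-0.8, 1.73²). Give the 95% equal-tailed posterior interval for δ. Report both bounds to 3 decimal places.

The posterior is symmetric, so the 95% equal-tailed interval is δ = -0.8 ± z·1.73 with z = 1.960.
Half-width: 1.960 × 1.73 = 3.391.
-0.8 − 3.391 = -4.191; -0.8 + 3.391 = 2.591.

[-4.191, 2.591]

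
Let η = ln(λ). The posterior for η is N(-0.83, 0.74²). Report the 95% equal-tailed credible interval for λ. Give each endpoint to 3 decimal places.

On the log scale the 95% interval is -0.83 ± 1.960 × 0.74 = [-2.2804, 0.6204].
Exponentiate: [e^-2.2804, e^0.6204] = [0.102, 1.860].

[0.102, 1.860]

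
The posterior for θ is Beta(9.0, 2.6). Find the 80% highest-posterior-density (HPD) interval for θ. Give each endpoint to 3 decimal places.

[0.657, 0.944]

The posterior is unimodal and skewed, so the HPD interval has equal density at both endpoints and is the shortest 80% interval.
Solving f(0.657) = f(0.944) with F(0.944) − F(0.657) = 0.80 gives [0.657, 0.944].
For comparison, the equal-tailed interval is [0.613, 0.915]; the HPD is narrower and shifted toward the mode.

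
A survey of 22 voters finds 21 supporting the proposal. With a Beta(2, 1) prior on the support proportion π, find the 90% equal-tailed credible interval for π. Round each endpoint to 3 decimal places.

[0.817, 0.985]

Posterior: Beta(2+21, 1+1) = Beta(23, 2).
Equal-tailed 90% interval: the 0.05 and 0.95 quantiles of Beta(23, 2).
Posterior mean ≈ 0.920, SD ≈ 0.053; a Normal approximation gives roughly [0.832, 1.008].
Exact: F⁻¹(0.05) = 0.817; F⁻¹(0.95) = 0.985.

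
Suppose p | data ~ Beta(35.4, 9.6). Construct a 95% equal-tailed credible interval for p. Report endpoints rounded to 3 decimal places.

Posterior: Beta(35.4, 9.6).
Equal-tailed 95% interval: the 0.025 and 0.975 quantiles of Beta(35.4, 9.6).
Posterior mean ≈ 0.787, SD ≈ 0.060; a Normal approximation gives roughly [0.668, 0.905].
Exact: F⁻¹(0.025) = 0.657; F⁻¹(0.975) = 0.892.

[0.657, 0.892]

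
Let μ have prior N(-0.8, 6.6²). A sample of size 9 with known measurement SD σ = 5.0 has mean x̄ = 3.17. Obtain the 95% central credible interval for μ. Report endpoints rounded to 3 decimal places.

[-0.235, 6.099]

Posterior precision = 1/6.6² + 9/5.0² = 0.0230 + 0.3600 = 0.3830, so posterior SD = 1.6159.
Posterior mean = (-0.8/6.6² + 9·3.17/5.0²) / 0.3830 = 2.9320.
Interval: 2.9320 ± 1.960 × 1.6159 → [-0.235, 6.099].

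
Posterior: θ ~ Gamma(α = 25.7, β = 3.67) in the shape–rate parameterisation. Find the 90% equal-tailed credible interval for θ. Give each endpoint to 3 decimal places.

Posterior: Gamma(shape 25.7, rate 3.67).
Equal-tailed 90% interval: Gamma(25.7, 3.67) quantiles at 0.05 and 0.95.
Posterior mean ≈ 7.003, SD ≈ 1.381; a Normal approximation gives roughly [4.731, 9.275].
Exact: lower = 4.896; upper = 9.419.

[4.896, 9.419]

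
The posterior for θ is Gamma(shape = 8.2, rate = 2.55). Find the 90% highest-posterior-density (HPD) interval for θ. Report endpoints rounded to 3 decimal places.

[1.414, 4.953]

The posterior is unimodal and skewed, so the HPD interval has equal density at both endpoints and is the shortest 90% interval.
Solving f(1.414) = f(4.953) with F(4.953) − F(1.414) = 0.90 gives [1.414, 4.953].
For comparison, the equal-tailed interval is [1.617, 5.258]; the HPD is narrower and shifted toward the mode.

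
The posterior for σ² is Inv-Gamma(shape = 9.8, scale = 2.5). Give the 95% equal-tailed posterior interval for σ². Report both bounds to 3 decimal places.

[0.149, 0.537]

Inverse-Gamma(9.8, 2.5) quantiles: F⁻¹(0.025) and F⁻¹(0.975).
Equivalently, 1/σ² ~ Gamma(9.8, rate = 2.5); invert its 0.975 and 0.025 quantiles.
Posterior mean ≈ 0.284, SD ≈ 0.102; a Normal approximation gives roughly [0.085, 0.483].
Exact: lower = 0.149; upper = 0.537.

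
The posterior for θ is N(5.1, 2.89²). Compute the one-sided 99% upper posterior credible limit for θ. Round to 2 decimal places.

Need U with P(θ ≤ U) = 0.99: U = 5.1 + z_{0.01}·2.89.
z = 2.326; U = 5.1 + 2.326 × 2.89 = 11.82.

11.82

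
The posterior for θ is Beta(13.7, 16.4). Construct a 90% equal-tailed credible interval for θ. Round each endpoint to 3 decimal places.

Posterior: Beta(13.7, 16.4).
Equal-tailed 90% interval: the 0.05 and 0.95 quantiles of Beta(13.7, 16.4).
Posterior mean ≈ 0.455, SD ≈ 0.089; a Normal approximation gives roughly [0.308, 0.602].
Exact: F⁻¹(0.05) = 0.310; F⁻¹(0.95) = 0.604.

[0.310, 0.604]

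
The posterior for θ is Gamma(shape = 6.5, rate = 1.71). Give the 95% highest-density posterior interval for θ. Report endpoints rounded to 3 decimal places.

[1.199, 6.765]

The posterior is unimodal and skewed, so the HPD interval has equal density at both endpoints and is the shortest 95% interval.
Solving f(1.199) = f(6.765) with F(6.765) − F(1.199) = 0.95 gives [1.199, 6.765].
For comparison, the equal-tailed interval is [1.465, 7.233]; the HPD is narrower and shifted toward the mode.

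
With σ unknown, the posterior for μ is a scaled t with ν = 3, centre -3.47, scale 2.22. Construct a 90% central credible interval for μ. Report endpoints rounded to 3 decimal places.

The t_3 distribution is symmetric; the 90% interval is -3.47 ± t·2.22 with t_{0.95,3} = 2.353.
Half-width: 2.353 × 2.22 = 5.224.
-3.47 − 5.224 = -8.694; -3.47 + 5.224 = 1.754.

[-8.694, 1.754]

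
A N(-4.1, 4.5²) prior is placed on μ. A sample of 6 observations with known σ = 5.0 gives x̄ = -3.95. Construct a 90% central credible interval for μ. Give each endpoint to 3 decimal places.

[-7.033, -0.918]

Posterior precision = 1/4.5² + 6/5.0² = 0.0494 + 0.2400 = 0.2894, so posterior SD = 1.8589.
Posterior mean = (-4.1/4.5² + 6·-3.95/5.0²) / 0.2894 = -3.9756.
Interval: -3.9756 ± 1.645 × 1.8589 → [-7.033, -0.918].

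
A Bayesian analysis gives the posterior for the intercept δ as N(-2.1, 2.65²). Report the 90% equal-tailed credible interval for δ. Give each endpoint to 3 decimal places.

The posterior is symmetric, so the 90% equal-tailed interval is δ = -2.1 ± z·2.65 with z = 1.645.
Half-width: 1.645 × 2.65 = 4.359.
-2.1 − 4.359 = -6.459; -2.1 + 4.359 = 2.259.

[-6.459, 2.259]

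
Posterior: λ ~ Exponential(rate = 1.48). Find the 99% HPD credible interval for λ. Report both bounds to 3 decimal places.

[0.000, 3.112]

The exponential density is strictly decreasing on [0, ∞), so the HPD interval is anchored at 0: [0, q] with P(λ ≤ q) = 0.99.
q = −ln(1 − 0.99) / 1.48 = 4.6052 / 1.48 = 3.112.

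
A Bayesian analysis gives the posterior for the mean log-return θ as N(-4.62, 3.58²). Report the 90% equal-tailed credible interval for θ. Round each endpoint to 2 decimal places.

[-10.51, 1.27]

The posterior is symmetric, so the 90% equal-tailed interval is θ = -4.62 ± z·3.58 with z = 1.645.
Half-width: 1.645 × 3.58 = 5.89.
-4.62 − 5.89 = -10.51; -4.62 + 5.89 = 1.27.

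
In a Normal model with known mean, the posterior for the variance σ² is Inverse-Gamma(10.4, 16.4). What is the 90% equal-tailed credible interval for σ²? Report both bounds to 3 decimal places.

[1.012, 2.866]

Inverse-Gamma(10.4, 16.4) quantiles: F⁻¹(0.05) and F⁻¹(0.95).
Equivalently, 1/σ² ~ Gamma(10.4, rate = 16.4); invert its 0.95 and 0.05 quantiles.
Posterior mean ≈ 1.745, SD ≈ 0.602; a Normal approximation gives roughly [0.755, 2.735].
Exact: lower = 1.012; upper = 2.866.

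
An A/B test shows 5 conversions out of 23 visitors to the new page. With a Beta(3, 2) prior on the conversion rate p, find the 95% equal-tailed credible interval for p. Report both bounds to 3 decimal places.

[0.138, 0.463]

Posterior: Beta(3+5, 2+18) = Beta(8, 20).
Equal-tailed 95% interval: the 0.025 and 0.975 quantiles of Beta(8, 20).
Posterior mean ≈ 0.286, SD ≈ 0.084; a Normal approximation gives roughly [0.121, 0.450].
Exact: F⁻¹(0.025) = 0.138; F⁻¹(0.975) = 0.463.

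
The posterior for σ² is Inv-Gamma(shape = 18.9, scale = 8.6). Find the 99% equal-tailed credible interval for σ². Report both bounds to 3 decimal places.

Inverse-Gamma(18.9, 8.6) quantiles: F⁻¹(0.005) and F⁻¹(0.995).
Equivalently, 1/σ² ~ Gamma(18.9, rate = 8.6); invert its 0.995 and 0.005 quantiles.
Posterior mean ≈ 0.480, SD ≈ 0.117; a Normal approximation gives roughly [0.179, 0.781].
Exact: lower = 0.269; upper = 0.898.

[0.269, 0.898]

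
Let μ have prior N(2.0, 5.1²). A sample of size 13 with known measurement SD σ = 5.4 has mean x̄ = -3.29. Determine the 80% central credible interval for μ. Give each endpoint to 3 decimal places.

Posterior precision = 1/5.1² + 13/5.4² = 0.0384 + 0.4458 = 0.4843, so posterior SD = 1.4370.
Posterior mean = (2.0/5.1² + 13·-3.29/5.4²) / 0.4843 = -2.8700.
Interval: -2.8700 ± 1.282 × 1.4370 → [-4.712, -1.028].

[-4.712, -1.028]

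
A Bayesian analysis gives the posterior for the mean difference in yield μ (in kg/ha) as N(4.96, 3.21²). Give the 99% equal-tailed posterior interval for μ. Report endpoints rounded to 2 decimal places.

The posterior is symmetric, so the 99% equal-tailed interval is μ = 4.96 ± z·3.21 with z = 2.576.
Half-width: 2.576 × 3.21 = 8.27.
4.96 − 8.27 = -3.31; 4.96 + 8.27 = 13.23.

[-3.31, 13.23]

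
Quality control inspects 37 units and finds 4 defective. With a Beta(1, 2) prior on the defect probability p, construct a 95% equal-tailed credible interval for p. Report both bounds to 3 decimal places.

Posterior: Beta(1+4, 2+33) = Beta(5, 35).
Equal-tailed 95% interval: the 0.025 and 0.975 quantiles of Beta(5, 35).
Posterior mean ≈ 0.125, SD ≈ 0.052; a Normal approximation gives roughly [0.024, 0.226].
Exact: F⁻¹(0.025) = 0.043; F⁻¹(0.975) = 0.242.

[0.043, 0.242]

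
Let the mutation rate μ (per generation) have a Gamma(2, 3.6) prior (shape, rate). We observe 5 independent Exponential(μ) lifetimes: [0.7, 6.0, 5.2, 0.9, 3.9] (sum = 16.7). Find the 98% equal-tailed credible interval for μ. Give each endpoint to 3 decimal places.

[0.115, 0.718]

Posterior: Gamma(2+5, 3.6+16.7) = Gamma(7, 20.3) (shape, rate).
Equal-tailed 98% interval: Gamma(7, 20.3) quantiles at 0.01 and 0.99.
Posterior mean ≈ 0.345, SD ≈ 0.130; a Normal approximation gives roughly [0.042, 0.648].
Exact: lower = 0.115; upper = 0.718.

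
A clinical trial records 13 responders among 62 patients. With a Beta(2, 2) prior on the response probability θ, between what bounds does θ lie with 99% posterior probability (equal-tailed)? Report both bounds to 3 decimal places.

Posterior: Beta(2+13, 2+49) = Beta(15, 51).
Equal-tailed 99% interval: the 0.005 and 0.995 quantiles of Beta(15, 51).
Posterior mean ≈ 0.227, SD ≈ 0.051; a Normal approximation gives roughly [0.095, 0.359].
Exact: F⁻¹(0.005) = 0.112; F⁻¹(0.995) = 0.373.

[0.112, 0.373]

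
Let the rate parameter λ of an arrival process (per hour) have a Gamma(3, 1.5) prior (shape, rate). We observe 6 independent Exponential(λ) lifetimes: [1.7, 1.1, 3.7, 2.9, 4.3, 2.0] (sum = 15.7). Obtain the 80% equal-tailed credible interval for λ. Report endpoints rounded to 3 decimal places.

Posterior: Gamma(3+6, 1.5+15.7) = Gamma(9, 17.2) (shape, rate).
Equal-tailed 80% interval: Gamma(9, 17.2) quantiles at 0.1 and 0.9.
Posterior mean ≈ 0.523, SD ≈ 0.174; a Normal approximation gives roughly [0.300, 0.747].
Exact: lower = 0.316; upper = 0.756.

[0.316, 0.756]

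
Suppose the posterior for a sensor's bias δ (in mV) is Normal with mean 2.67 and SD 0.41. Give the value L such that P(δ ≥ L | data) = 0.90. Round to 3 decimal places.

Need L with P(δ ≥ L) = 0.90: L = 2.67 − z_{0.1}·0.41.
z = 1.282; L = 2.67 − 1.282 × 0.41 = 2.145.

2.145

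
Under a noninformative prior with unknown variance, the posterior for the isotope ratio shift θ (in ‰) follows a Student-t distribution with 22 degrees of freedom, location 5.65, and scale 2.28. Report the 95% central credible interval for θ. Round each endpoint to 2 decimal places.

The t_22 distribution is symmetric; the 95% interval is 5.65 ± t·2.28 with t_{0.975,22} = 2.074.
Half-width: 2.074 × 2.28 = 4.73.
5.65 − 4.73 = 0.92; 5.65 + 4.73 = 10.38.

[0.92, 10.38]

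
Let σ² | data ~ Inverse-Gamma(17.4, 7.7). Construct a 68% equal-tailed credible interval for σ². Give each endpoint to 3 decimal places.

Inverse-Gamma(17.4, 7.7) quantiles: F⁻¹(0.16) and F⁻¹(0.84).
Equivalently, 1/σ² ~ Gamma(17.4, rate = 7.7); invert its 0.84 and 0.16 quantiles.
Posterior mean ≈ 0.470, SD ≈ 0.120; a Normal approximation gives roughly [0.351, 0.588].
Exact: lower = 0.358; upper = 0.579.

[0.358, 0.579]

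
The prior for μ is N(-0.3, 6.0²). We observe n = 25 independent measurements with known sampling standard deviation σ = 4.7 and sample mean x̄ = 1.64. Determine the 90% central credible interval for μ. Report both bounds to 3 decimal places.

[0.066, 3.121]

Posterior precision = 1/6.0² + 25/4.7² = 0.0278 + 1.1317 = 1.1595, so posterior SD = 0.9287.
Posterior mean = (-0.3/6.0² + 25·1.64/4.7²) / 1.1595 = 1.5935.
Interval: 1.5935 ± 1.645 × 0.9287 → [0.066, 3.121].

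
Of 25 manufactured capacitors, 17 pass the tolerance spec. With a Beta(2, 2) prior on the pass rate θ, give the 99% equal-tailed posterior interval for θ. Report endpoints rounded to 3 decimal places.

[0.419, 0.852]

Posterior: Beta(2+17, 2+8) = Beta(19, 10).
Equal-tailed 99% interval: the 0.005 and 0.995 quantiles of Beta(19, 10).
Posterior mean ≈ 0.655, SD ≈ 0.087; a Normal approximation gives roughly [0.432, 0.879].
Exact: F⁻¹(0.005) = 0.419; F⁻¹(0.995) = 0.852.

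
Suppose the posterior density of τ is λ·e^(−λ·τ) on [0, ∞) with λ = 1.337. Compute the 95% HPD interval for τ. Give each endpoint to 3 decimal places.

The exponential density is strictly decreasing on [0, ∞), so the HPD interval is anchored at 0: [0, q] with P(τ ≤ q) = 0.95.
q = −ln(1 − 0.95) / 1.337 = 2.9957 / 1.337 = 2.241.

[0.000, 2.241]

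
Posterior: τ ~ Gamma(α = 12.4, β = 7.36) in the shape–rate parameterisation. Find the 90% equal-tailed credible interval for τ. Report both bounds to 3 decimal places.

[0.982, 2.541]

Posterior: Gamma(shape 12.4, rate 7.36).
Equal-tailed 90% interval: Gamma(12.4, 7.36) quantiles at 0.05 and 0.95.
Posterior mean ≈ 1.685, SD ≈ 0.478; a Normal approximation gives roughly [0.898, 2.472].
Exact: lower = 0.982; upper = 2.541.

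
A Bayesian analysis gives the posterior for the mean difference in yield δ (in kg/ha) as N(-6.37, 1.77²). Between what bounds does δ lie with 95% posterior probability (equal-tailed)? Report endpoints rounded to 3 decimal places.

The posterior is symmetric, so the 95% equal-tailed interval is δ = -6.37 ± z·1.77 with z = 1.960.
Half-width: 1.960 × 1.77 = 3.469.
-6.37 − 3.469 = -9.839; -6.37 + 3.469 = -2.901.

[-9.839, -2.901]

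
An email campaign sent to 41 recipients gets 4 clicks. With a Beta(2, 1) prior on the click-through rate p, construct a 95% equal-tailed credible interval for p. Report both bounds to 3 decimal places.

[0.053, 0.251]

Posterior: Beta(2+4, 1+37) = Beta(6, 38).
Equal-tailed 95% interval: the 0.025 and 0.975 quantiles of Beta(6, 38).
Posterior mean ≈ 0.136, SD ≈ 0.051; a Normal approximation gives roughly [0.036, 0.237].
Exact: F⁻¹(0.025) = 0.053; F⁻¹(0.975) = 0.251.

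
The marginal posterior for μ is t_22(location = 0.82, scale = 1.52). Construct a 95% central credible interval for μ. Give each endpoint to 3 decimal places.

The t_22 distribution is symmetric; the 95% interval is 0.82 ± t·1.52 with t_{0.975,22} = 2.074.
Half-width: 2.074 × 1.52 = 3.152.
0.82 − 3.152 = -2.332; 0.82 + 3.152 = 3.972.

[-2.332, 3.972]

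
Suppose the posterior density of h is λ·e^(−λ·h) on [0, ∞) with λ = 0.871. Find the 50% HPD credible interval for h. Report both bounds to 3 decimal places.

The exponential density is strictly decreasing on [0, ∞), so the HPD interval is anchored at 0: [0, q] with P(h ≤ q) = 0.50.
q = −ln(1 − 0.50) / 0.871 = 0.6931 / 0.871 = 0.796.

[0.000, 0.796]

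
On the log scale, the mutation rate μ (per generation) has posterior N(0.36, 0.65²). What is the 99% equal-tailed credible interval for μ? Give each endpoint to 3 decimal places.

On the log scale the 99% interval is 0.36 ± 2.576 × 0.65 = [-1.3143, 2.0343].
Exponentiate: [e^-1.3143, e^2.0343] = [0.269, 7.647].

[0.269, 7.647]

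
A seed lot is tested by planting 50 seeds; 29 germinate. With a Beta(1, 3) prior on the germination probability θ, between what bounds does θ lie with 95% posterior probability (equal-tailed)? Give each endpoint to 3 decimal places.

Posterior: Beta(1+29, 3+21) = Beta(30, 24).
Equal-tailed 95% interval: the 0.025 and 0.975 quantiles of Beta(30, 24).
Posterior mean ≈ 0.556, SD ≈ 0.067; a Normal approximation gives roughly [0.424, 0.687].
Exact: F⁻¹(0.025) = 0.423; F⁻¹(0.975) = 0.684.

[0.423, 0.684]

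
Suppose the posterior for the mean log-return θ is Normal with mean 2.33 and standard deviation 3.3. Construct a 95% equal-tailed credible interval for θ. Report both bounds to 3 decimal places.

[-4.138, 8.798]

The posterior is symmetric, so the 95% equal-tailed interval is θ = 2.33 ± z·3.3 with z = 1.960.
Half-width: 1.960 × 3.3 = 6.468.
2.33 − 6.468 = -4.138; 2.33 + 6.468 = 8.798.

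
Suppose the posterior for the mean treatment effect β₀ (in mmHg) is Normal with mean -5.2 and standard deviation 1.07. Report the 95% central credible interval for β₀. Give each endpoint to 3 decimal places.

The posterior is symmetric, so the 95% equal-tailed interval is β₀ = -5.2 ± z·1.07 with z = 1.960.
Half-width: 1.960 × 1.07 = 2.097.
-5.2 − 2.097 = -7.297; -5.2 + 2.097 = -3.103.

[-7.297, -3.103]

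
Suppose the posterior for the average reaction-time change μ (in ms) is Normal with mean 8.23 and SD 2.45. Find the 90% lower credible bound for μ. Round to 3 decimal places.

5.090

Need L with P(μ ≥ L) = 0.90: L = 8.23 − z_{0.1}·2.45.
z = 1.282; L = 8.23 − 1.282 × 2.45 = 5.090.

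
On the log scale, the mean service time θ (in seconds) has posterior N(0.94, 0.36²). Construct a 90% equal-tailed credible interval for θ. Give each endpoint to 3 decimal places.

[1.416, 4.628]

On the log scale the 90% interval is 0.94 ± 1.645 × 0.36 = [0.3479, 1.5321].
Exponentiate: [e^0.3479, e^1.5321] = [1.416, 4.628].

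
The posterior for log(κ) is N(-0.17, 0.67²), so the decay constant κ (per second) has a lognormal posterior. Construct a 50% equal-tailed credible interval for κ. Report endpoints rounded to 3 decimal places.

On the log scale the 50% interval is -0.17 ± 0.674 × 0.67 = [-0.6219, 0.2819].
Exponentiate: [e^-0.6219, e^0.2819] = [0.537, 1.326].

[0.537, 1.326]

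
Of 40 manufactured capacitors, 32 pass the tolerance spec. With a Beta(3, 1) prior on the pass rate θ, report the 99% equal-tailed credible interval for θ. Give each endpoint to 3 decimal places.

[0.619, 0.923]

Posterior: Beta(3+32, 1+8) = Beta(35, 9).
Equal-tailed 99% interval: the 0.005 and 0.995 quantiles of Beta(35, 9).
Posterior mean ≈ 0.795, SD ≈ 0.060; a Normal approximation gives roughly [0.641, 0.950].
Exact: F⁻¹(0.005) = 0.619; F⁻¹(0.995) = 0.923.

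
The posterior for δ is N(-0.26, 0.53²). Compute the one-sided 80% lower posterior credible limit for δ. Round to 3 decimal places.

-0.706

Need L with P(δ ≥ L) = 0.80: L = -0.26 − z_{0.2}·0.53.
z = 0.842; L = -0.26 − 0.842 × 0.53 = -0.706.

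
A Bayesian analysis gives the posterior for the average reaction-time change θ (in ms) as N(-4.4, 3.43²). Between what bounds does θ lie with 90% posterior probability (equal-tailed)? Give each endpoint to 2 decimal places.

[-10.04, 1.24]

The posterior is symmetric, so the 90% equal-tailed interval is θ = -4.4 ± z·3.43 with z = 1.645.
Half-width: 1.645 × 3.43 = 5.64.
-4.4 − 5.64 = -10.04; -4.4 + 5.64 = 1.24.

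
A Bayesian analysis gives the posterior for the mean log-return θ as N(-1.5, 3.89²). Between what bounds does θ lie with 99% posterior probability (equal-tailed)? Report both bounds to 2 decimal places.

[-11.52, 8.52]

The posterior is symmetric, so the 99% equal-tailed interval is θ = -1.5 ± z·3.89 with z = 2.576.
Half-width: 2.576 × 3.89 = 10.02.
-1.5 − 10.02 = -11.52; -1.5 + 10.02 = 8.52.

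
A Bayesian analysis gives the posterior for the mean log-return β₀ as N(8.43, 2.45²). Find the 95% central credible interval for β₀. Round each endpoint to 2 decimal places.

[3.63, 13.23]

The posterior is symmetric, so the 95% equal-tailed interval is β₀ = 8.43 ± z·2.45 with z = 1.960.
Half-width: 1.960 × 2.45 = 4.80.
8.43 − 4.80 = 3.63; 8.43 + 4.80 = 13.23.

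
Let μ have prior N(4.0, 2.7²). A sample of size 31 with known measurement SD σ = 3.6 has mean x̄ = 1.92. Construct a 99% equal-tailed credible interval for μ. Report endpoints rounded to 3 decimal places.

[0.413, 3.652]

Posterior precision = 1/2.7² + 31/3.6² = 0.1372 + 2.3920 = 2.5291, so posterior SD = 0.6288.
Posterior mean = (4.0/2.7² + 31·1.92/3.6²) / 2.5291 = 2.0328.
Interval: 2.0328 ± 2.576 × 0.6288 → [0.413, 3.652].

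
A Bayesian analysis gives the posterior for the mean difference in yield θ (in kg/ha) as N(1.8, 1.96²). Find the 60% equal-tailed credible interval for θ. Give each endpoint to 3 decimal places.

[0.150, 3.450]

The posterior is symmetric, so the 60% equal-tailed interval is θ = 1.8 ± z·1.96 with z = 0.842.
Half-width: 0.842 × 1.96 = 1.650.
1.8 − 1.650 = 0.150; 1.8 + 1.650 = 3.450.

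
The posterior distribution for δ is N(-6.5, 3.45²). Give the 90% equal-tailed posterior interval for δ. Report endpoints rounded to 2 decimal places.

The posterior is symmetric, so the 90% equal-tailed interval is δ = -6.5 ± z·3.45 with z = 1.645.
Half-width: 1.645 × 3.45 = 5.67.
-6.5 − 5.67 = -12.17; -6.5 + 5.67 = -0.83.

[-12.17, -0.83]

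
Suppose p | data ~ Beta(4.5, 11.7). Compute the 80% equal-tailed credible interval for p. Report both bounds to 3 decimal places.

Posterior: Beta(4.5, 11.7).
Equal-tailed 80% interval: the 0.1 and 0.9 quantiles of Beta(4.5, 11.7).
Posterior mean ≈ 0.278, SD ≈ 0.108; a Normal approximation gives roughly [0.139, 0.416].
Exact: F⁻¹(0.1) = 0.144; F⁻¹(0.9) = 0.424.

[0.144, 0.424]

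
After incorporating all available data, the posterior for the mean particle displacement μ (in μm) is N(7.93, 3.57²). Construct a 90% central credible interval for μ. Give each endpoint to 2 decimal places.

The posterior is symmetric, so the 90% equal-tailed interval is μ = 7.93 ± z·3.57 with z = 1.645.
Half-width: 1.645 × 3.57 = 5.87.
7.93 − 5.87 = 2.06; 7.93 + 5.87 = 13.80.

[2.06, 13.80]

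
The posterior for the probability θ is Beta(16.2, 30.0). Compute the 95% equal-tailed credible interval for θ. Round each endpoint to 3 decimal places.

[0.221, 0.492]

Posterior: Beta(16.2, 30.0).
Equal-tailed 95% interval: the 0.025 and 0.975 quantiles of Beta(16.2, 30.0).
Posterior mean ≈ 0.351, SD ≈ 0.069; a Normal approximation gives roughly [0.215, 0.487].
Exact: F⁻¹(0.025) = 0.221; F⁻¹(0.975) = 0.492.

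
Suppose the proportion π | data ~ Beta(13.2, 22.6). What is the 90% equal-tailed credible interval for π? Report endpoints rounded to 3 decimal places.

[0.242, 0.504]

Posterior: Beta(13.2, 22.6).
Equal-tailed 90% interval: the 0.05 and 0.95 quantiles of Beta(13.2, 22.6).
Posterior mean ≈ 0.369, SD ≈ 0.080; a Normal approximation gives roughly [0.238, 0.500].
Exact: F⁻¹(0.05) = 0.242; F⁻¹(0.95) = 0.504.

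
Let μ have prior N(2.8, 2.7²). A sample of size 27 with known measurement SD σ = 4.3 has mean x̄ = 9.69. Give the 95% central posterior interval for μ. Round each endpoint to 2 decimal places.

[7.55, 10.65]

Posterior precision = 1/2.7² + 27/4.3² = 0.1372 + 1.4602 = 1.5974, so posterior SD = 0.7912.
Posterior mean = (2.8/2.7² + 27·9.69/4.3²) / 1.5974 = 9.0983.
Interval: 9.0983 ± 1.960 × 0.7912 → [7.55, 10.65].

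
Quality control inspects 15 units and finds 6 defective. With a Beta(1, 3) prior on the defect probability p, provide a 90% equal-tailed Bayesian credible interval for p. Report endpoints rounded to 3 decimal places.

Posterior: Beta(1+6, 3+9) = Beta(7, 12).
Equal-tailed 90% interval: the 0.05 and 0.95 quantiles of Beta(7, 12).
Posterior mean ≈ 0.368, SD ≈ 0.108; a Normal approximation gives roughly [0.191, 0.546].
Exact: F⁻¹(0.05) = 0.199; F⁻¹(0.95) = 0.554.

[0.199, 0.554]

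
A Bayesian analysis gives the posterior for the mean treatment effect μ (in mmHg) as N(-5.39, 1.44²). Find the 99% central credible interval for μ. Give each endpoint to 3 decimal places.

[-9.099, -1.681]

The posterior is symmetric, so the 99% equal-tailed interval is μ = -5.39 ± z·1.44 with z = 2.576.
Half-width: 2.576 × 1.44 = 3.709.
-5.39 − 3.709 = -9.099; -5.39 + 3.709 = -1.681.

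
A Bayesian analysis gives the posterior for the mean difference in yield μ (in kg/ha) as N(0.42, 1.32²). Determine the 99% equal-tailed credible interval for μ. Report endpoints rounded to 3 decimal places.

The posterior is symmetric, so the 99% equal-tailed interval is μ = 0.42 ± z·1.32 with z = 2.576.
Half-width: 2.576 × 1.32 = 3.400.
0.42 − 3.400 = -2.980; 0.42 + 3.400 = 3.820.

[-2.980, 3.820]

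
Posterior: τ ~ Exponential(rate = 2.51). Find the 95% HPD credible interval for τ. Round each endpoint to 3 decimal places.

[0.000, 1.194]

The exponential density is strictly decreasing on [0, ∞), so the HPD interval is anchored at 0: [0, q] with P(τ ≤ q) = 0.95.
q = −ln(1 − 0.95) / 2.51 = 2.9957 / 2.51 = 1.194.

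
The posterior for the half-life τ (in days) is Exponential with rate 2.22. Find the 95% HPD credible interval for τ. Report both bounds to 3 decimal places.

The exponential density is strictly decreasing on [0, ∞), so the HPD interval is anchored at 0: [0, q] with P(τ ≤ q) = 0.95.
q = −ln(1 − 0.95) / 2.22 = 2.9957 / 2.22 = 1.349.

[0.000, 1.349]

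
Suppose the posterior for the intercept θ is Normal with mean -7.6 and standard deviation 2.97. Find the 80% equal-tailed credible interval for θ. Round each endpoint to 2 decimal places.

[-11.41, -3.79]

The posterior is symmetric, so the 80% equal-tailed interval is θ = -7.6 ± z·2.97 with z = 1.282.
Half-width: 1.282 × 2.97 = 3.81.
-7.6 − 3.81 = -11.41; -7.6 + 3.81 = -3.79.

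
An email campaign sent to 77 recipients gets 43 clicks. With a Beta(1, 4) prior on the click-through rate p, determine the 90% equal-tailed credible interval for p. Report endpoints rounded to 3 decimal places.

[0.446, 0.626]

Posterior: Beta(1+43, 4+34) = Beta(44, 38).
Equal-tailed 90% interval: the 0.05 and 0.95 quantiles of Beta(44, 38).
Posterior mean ≈ 0.537, SD ≈ 0.055; a Normal approximation gives roughly [0.447, 0.627].
Exact: F⁻¹(0.05) = 0.446; F⁻¹(0.95) = 0.626.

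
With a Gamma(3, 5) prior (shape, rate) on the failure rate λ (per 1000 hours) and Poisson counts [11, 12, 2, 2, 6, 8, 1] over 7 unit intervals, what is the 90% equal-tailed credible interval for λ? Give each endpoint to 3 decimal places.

Posterior: Gamma(3+42, 5+7) = Gamma(45, 12) (shape, rate).
Equal-tailed 90% interval: Gamma(45, 12) quantiles at 0.05 and 0.95.
Posterior mean ≈ 3.750, SD ≈ 0.559; a Normal approximation gives roughly [2.830, 4.670].
Exact: lower = 2.880; upper = 4.714.

[2.880, 4.714]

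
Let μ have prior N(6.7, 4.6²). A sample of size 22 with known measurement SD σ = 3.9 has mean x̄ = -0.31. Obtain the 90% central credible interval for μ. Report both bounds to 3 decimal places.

Posterior precision = 1/4.6² + 22/3.9² = 0.0473 + 1.4464 = 1.4937, so posterior SD = 0.8182.
Posterior mean = (6.7/4.6² + 22·-0.31/3.9²) / 1.4937 = -0.0882.
Interval: -0.0882 ± 1.645 × 0.8182 → [-1.434, 1.258].

[-1.434, 1.258]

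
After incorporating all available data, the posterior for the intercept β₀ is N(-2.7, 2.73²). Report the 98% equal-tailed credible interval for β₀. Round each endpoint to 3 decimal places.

[-9.051, 3.651]

The posterior is symmetric, so the 98% equal-tailed interval is β₀ = -2.7 ± z·2.73 with z = 2.326.
Half-width: 2.326 × 2.73 = 6.351.
-2.7 − 6.351 = -9.051; -2.7 + 6.351 = 3.651.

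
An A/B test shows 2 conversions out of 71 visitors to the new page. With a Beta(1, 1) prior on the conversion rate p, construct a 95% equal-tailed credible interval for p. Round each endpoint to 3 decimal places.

[0.009, 0.097]

Posterior: Beta(1+2, 1+69) = Beta(3, 70).
Equal-tailed 95% interval: the 0.025 and 0.975 quantiles of Beta(3, 70).
Posterior mean ≈ 0.041, SD ≈ 0.023; a Normal approximation gives roughly [-0.004, 0.086].
Exact: F⁻¹(0.025) = 0.009; F⁻¹(0.975) = 0.097.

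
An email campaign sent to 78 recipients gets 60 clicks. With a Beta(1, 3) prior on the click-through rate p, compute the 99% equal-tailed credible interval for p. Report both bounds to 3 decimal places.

Posterior: Beta(1+60, 3+18) = Beta(61, 21).
Equal-tailed 99% interval: the 0.005 and 0.995 quantiles of Beta(61, 21).
Posterior mean ≈ 0.744, SD ≈ 0.048; a Normal approximation gives roughly [0.620, 0.867].
Exact: F⁻¹(0.005) = 0.611; F⁻¹(0.995) = 0.855.

[0.611, 0.855]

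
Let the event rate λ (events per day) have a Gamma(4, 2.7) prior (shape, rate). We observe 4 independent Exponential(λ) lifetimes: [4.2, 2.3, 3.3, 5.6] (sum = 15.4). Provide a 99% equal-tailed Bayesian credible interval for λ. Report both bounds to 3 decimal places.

[0.142, 0.947]

Posterior: Gamma(4+4, 2.7+15.4) = Gamma(8, 18.1) (shape, rate).
Equal-tailed 99% interval: Gamma(8, 18.1) quantiles at 0.005 and 0.995.
Posterior mean ≈ 0.442, SD ≈ 0.156; a Normal approximation gives roughly [0.039, 0.845].
Exact: lower = 0.142; upper = 0.947.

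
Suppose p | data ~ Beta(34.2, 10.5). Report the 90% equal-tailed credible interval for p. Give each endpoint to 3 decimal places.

[0.655, 0.861]

Posterior: Beta(34.2, 10.5).
Equal-tailed 90% interval: the 0.05 and 0.95 quantiles of Beta(34.2, 10.5).
Posterior mean ≈ 0.765, SD ≈ 0.063; a Normal approximation gives roughly [0.662, 0.868].
Exact: F⁻¹(0.05) = 0.655; F⁻¹(0.95) = 0.861.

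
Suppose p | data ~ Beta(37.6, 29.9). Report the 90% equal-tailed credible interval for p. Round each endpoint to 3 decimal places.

[0.457, 0.655]

Posterior: Beta(37.6, 29.9).
Equal-tailed 90% interval: the 0.05 and 0.95 quantiles of Beta(37.6, 29.9).
Posterior mean ≈ 0.557, SD ≈ 0.060; a Normal approximation gives roughly [0.458, 0.656].
Exact: F⁻¹(0.05) = 0.457; F⁻¹(0.95) = 0.655.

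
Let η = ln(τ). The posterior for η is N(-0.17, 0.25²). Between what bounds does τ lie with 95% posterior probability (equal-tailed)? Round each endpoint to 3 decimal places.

[0.517, 1.377]

On the log scale the 95% interval is -0.17 ± 1.960 × 0.25 = [-0.6600, 0.3200].
Exponentiate: [e^-0.6600, e^0.3200] = [0.517, 1.377].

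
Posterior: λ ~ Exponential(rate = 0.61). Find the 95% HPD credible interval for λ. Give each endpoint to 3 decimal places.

[0.000, 4.911]

The exponential density is strictly decreasing on [0, ∞), so the HPD interval is anchored at 0: [0, q] with P(λ ≤ q) = 0.95.
q = −ln(1 − 0.95) / 0.61 = 2.9957 / 0.61 = 4.911.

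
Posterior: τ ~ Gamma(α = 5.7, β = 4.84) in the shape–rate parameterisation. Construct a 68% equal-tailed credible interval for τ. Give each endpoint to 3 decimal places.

[0.701, 1.653]

Posterior: Gamma(shape 5.7, rate 4.84).
Equal-tailed 68% interval: Gamma(5.7, 4.84) quantiles at 0.16 and 0.84.
Posterior mean ≈ 1.178, SD ≈ 0.493; a Normal approximation gives roughly [0.687, 1.668].
Exact: lower = 0.701; upper = 1.653.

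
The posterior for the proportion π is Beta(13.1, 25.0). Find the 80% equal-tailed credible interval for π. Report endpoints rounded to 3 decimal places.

[0.248, 0.444]

Posterior: Beta(13.1, 25.0).
Equal-tailed 80% interval: the 0.1 and 0.9 quantiles of Beta(13.1, 25.0).
Posterior mean ≈ 0.344, SD ≈ 0.076; a Normal approximation gives roughly [0.246, 0.441].
Exact: F⁻¹(0.1) = 0.248; F⁻¹(0.9) = 0.444.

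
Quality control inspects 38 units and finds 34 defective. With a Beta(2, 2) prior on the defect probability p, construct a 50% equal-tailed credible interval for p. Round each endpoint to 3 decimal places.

Posterior: Beta(2+34, 2+4) = Beta(36, 6).
Equal-tailed 50% interval: the 0.25 and 0.75 quantiles of Beta(36, 6).
Posterior mean ≈ 0.857, SD ≈ 0.053; a Normal approximation gives roughly [0.821, 0.893].
Exact: F⁻¹(0.25) = 0.824; F⁻¹(0.75) = 0.896.

[0.824, 0.896]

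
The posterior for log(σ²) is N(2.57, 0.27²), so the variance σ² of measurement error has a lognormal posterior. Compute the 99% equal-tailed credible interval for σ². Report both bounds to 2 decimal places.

On the log scale the 99% interval is 2.57 ± 2.576 × 0.27 = [1.8745, 3.2655].
Exponentiate: [e^1.8745, e^3.2655] = [6.52, 26.19].

[6.52, 26.19]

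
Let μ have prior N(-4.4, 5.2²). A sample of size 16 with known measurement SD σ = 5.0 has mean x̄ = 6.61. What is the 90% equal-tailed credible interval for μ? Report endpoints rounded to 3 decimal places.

[4.009, 8.008]

Posterior precision = 1/5.2² + 16/5.0² = 0.0370 + 0.6400 = 0.6770, so posterior SD = 1.2154.
Posterior mean = (-4.4/5.2² + 16·6.61/5.0²) / 0.6770 = 6.0085.
Interval: 6.0085 ± 1.645 × 1.2154 → [4.009, 8.008].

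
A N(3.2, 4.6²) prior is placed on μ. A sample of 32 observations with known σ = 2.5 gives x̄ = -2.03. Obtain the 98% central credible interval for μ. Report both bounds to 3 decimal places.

Posterior precision = 1/4.6² + 32/2.5² = 0.0473 + 5.1200 = 5.1673, so posterior SD = 0.4399.
Posterior mean = (3.2/4.6² + 32·-2.03/2.5²) / 5.1673 = -1.9822.
Interval: -1.9822 ± 2.326 × 0.4399 → [-3.006, -0.959].

[-3.006, -0.959]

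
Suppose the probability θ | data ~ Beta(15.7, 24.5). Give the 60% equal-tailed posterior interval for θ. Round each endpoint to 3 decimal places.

Posterior: Beta(15.7, 24.5).
Equal-tailed 60% interval: the 0.2 and 0.8 quantiles of Beta(15.7, 24.5).
Posterior mean ≈ 0.391, SD ≈ 0.076; a Normal approximation gives roughly [0.327, 0.455].
Exact: F⁻¹(0.2) = 0.325; F⁻¹(0.8) = 0.455.

[0.325, 0.455]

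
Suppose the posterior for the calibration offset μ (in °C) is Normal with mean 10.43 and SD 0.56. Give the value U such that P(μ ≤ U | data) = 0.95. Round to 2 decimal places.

Need U with P(μ ≤ U) = 0.95: U = 10.43 + z_{0.05}·0.56.
z = 1.645; U = 10.43 + 1.645 × 0.56 = 11.35.

11.35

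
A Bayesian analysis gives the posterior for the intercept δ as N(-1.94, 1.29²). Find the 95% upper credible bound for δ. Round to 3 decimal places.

0.182

Need U with P(δ ≤ U) = 0.95: U = -1.94 + z_{0.05}·1.29.
z = 1.645; U = -1.94 + 1.645 × 1.29 = 0.182.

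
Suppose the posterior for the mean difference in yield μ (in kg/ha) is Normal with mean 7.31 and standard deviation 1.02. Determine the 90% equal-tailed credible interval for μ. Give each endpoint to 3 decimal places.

[5.632, 8.988]

The posterior is symmetric, so the 90% equal-tailed interval is μ = 7.31 ± z·1.02 with z = 1.645.
Half-width: 1.645 × 1.02 = 1.678.
7.31 − 1.678 = 5.632; 7.31 + 1.678 = 8.988.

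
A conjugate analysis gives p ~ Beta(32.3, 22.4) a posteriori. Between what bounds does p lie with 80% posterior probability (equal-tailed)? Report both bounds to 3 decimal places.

[0.505, 0.675]

Posterior: Beta(32.3, 22.4).
Equal-tailed 80% interval: the 0.1 and 0.9 quantiles of Beta(32.3, 22.4).
Posterior mean ≈ 0.590, SD ≈ 0.066; a Normal approximation gives roughly [0.506, 0.675].
Exact: F⁻¹(0.1) = 0.505; F⁻¹(0.9) = 0.675.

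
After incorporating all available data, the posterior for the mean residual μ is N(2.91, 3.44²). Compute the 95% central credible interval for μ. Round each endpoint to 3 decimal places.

[-3.832, 9.652]

The posterior is symmetric, so the 95% equal-tailed interval is μ = 2.91 ± z·3.44 with z = 1.960.
Half-width: 1.960 × 3.44 = 6.742.
2.91 − 6.742 = -3.832; 2.91 + 6.742 = 9.652.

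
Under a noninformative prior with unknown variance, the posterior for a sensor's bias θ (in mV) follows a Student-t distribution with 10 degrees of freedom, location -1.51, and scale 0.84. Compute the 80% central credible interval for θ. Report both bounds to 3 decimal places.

The t_10 distribution is symmetric; the 80% interval is -1.51 ± t·0.84 with t_{0.9,10} = 1.372.
Half-width: 1.372 × 0.84 = 1.153.
-1.51 − 1.153 = -2.663; -1.51 + 1.153 = -0.357.

[-2.663, -0.357]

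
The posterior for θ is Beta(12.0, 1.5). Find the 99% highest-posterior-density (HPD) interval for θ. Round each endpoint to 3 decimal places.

[0.629, 1.000]

The posterior is unimodal and skewed, so the HPD interval has equal density at both endpoints and is the shortest 99% interval.
Solving f(0.629) = f(1.000) with F(1.000) − F(0.629) = 0.99 gives [0.629, 1.000].
For comparison, the equal-tailed interval is [0.592, 0.997]; the HPD is narrower and shifted toward the mode.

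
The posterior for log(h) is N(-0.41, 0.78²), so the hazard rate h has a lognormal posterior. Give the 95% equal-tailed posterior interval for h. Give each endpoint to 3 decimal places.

[0.144, 3.061]

On the log scale the 95% interval is -0.41 ± 1.960 × 0.78 = [-1.9388, 1.1188].
Exponentiate: [e^-1.9388, e^1.1188] = [0.144, 3.061].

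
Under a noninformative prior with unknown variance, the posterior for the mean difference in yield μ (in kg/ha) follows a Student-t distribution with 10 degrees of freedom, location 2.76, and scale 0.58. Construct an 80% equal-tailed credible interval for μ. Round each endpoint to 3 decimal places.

The t_10 distribution is symmetric; the 80% interval is 2.76 ± t·0.58 with t_{0.9,10} = 1.372.
Half-width: 1.372 × 0.58 = 0.796.
2.76 − 0.796 = 1.964; 2.76 + 0.796 = 3.556.

[1.964, 3.556]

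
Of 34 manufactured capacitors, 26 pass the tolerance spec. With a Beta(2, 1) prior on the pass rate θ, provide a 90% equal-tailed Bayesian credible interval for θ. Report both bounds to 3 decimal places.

[0.635, 0.863]

Posterior: Beta(2+26, 1+8) = Beta(28, 9).
Equal-tailed 90% interval: the 0.05 and 0.95 quantiles of Beta(28, 9).
Posterior mean ≈ 0.757, SD ≈ 0.070; a Normal approximation gives roughly [0.642, 0.871].
Exact: F⁻¹(0.05) = 0.635; F⁻¹(0.95) = 0.863.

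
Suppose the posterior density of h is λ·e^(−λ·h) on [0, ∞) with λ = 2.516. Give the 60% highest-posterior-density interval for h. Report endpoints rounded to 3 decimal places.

[0.000, 0.364]

The exponential density is strictly decreasing on [0, ∞), so the HPD interval is anchored at 0: [0, q] with P(h ≤ q) = 0.60.
q = −ln(1 − 0.60) / 2.516 = 0.9163 / 2.516 = 0.364.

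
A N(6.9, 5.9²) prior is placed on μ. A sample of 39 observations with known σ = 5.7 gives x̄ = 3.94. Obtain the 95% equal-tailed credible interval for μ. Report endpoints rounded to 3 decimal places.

[2.241, 5.777]

Posterior precision = 1/5.9² + 39/5.7² = 0.0287 + 1.2004 = 1.2291, so posterior SD = 0.9020.
Posterior mean = (6.9/5.9² + 39·3.94/5.7²) / 1.2291 = 4.0092.
Interval: 4.0092 ± 1.960 × 0.9020 → [2.241, 5.777].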